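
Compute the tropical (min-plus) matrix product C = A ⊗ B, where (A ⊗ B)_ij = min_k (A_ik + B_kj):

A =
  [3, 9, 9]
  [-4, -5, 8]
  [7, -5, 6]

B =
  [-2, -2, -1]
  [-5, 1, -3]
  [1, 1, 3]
A ⊗ B =
  [1, 1, 2]
  [-10, -6, -8]
  [-10, -4, -8]

Apply the min-plus product entry-by-entry:
  C[0][0] = min over k of (A[0][0] + B[0][0] = 3 + -2 = 1, A[0][1] + B[1][0] = 9 + -5 = 4, A[0][2] + B[2][0] = 9 + 1 = 10) = 1 (attained at k = 0)
  C[0][1] = min over k of (A[0][0] + B[0][1] = 3 + -2 = 1, A[0][1] + B[1][1] = 9 + 1 = 10, A[0][2] + B[2][1] = 9 + 1 = 10) = 1 (attained at k = 0)
  C[0][2] = min over k of (A[0][0] + B[0][2] = 3 + -1 = 2, A[0][1] + B[1][2] = 9 + -3 = 6, A[0][2] + B[2][2] = 9 + 3 = 12) = 2 (attained at k = 0)
  C[1][0] = min over k of (A[1][0] + B[0][0] = -4 + -2 = -6, A[1][1] + B[1][0] = -5 + -5 = -10, A[1][2] + B[2][0] = 8 + 1 = 9) = -10 (attained at k = 1)
  C[1][1] = min over k of (A[1][0] + B[0][1] = -4 + -2 = -6, A[1][1] + B[1][1] = -5 + 1 = -4, A[1][2] + B[2][1] = 8 + 1 = 9) = -6 (attained at k = 0)
  C[1][2] = min over k of (A[1][0] + B[0][2] = -4 + -1 = -5, A[1][1] + B[1][2] = -5 + -3 = -8, A[1][2] + B[2][2] = 8 + 3 = 11) = -8 (attained at k = 1)
  C[2][0] = min over k of (A[2][0] + B[0][0] = 7 + -2 = 5, A[2][1] + B[1][0] = -5 + -5 = -10, A[2][2] + B[2][0] = 6 + 1 = 7) = -10 (attained at k = 1)
  C[2][1] = min over k of (A[2][0] + B[0][1] = 7 + -2 = 5, A[2][1] + B[1][1] = -5 + 1 = -4, A[2][2] + B[2][1] = 6 + 1 = 7) = -4 (attained at k = 1)
  C[2][2] = min over k of (A[2][0] + B[0][2] = 7 + -1 = 6, A[2][1] + B[1][2] = -5 + -3 = -8, A[2][2] + B[2][2] = 6 + 3 = 9) = -8 (attained at k = 1)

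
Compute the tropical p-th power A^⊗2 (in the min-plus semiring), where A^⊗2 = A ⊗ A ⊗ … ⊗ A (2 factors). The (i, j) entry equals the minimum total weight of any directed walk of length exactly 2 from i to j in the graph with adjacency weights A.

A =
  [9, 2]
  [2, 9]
A^⊗2 =
  [4, 11]
  [11, 4]

Each entry (A^⊗2)_ij equals the minimum over all length-2 walks i = v_0 → v_1 → … → v_2 = j of Σ_t A[v_t][v_{t+1}]. For example, for (i, j) = (0, 1) we minimise over 2 possible intermediate vertex sequences; the minimum is 11, attained along the walk 0 → 0 → 1.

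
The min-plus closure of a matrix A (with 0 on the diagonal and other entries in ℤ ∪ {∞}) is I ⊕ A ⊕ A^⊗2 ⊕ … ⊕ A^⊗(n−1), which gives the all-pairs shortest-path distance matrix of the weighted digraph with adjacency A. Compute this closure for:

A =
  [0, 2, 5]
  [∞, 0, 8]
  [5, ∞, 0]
Closure =
  [0, 2, 5]
  [13, 0, 8]
  [5, 7, 0]

This is the Floyd-Warshall all-pairs shortest-path computation. For each intermediate vertex k = 0, 1, …, 2, update dist[i][j] ← min(dist[i][j], dist[i][k] + dist[k][j]). The final matrix gives, for each (i, j), the minimum total weight of any directed path from i to j (possibly empty when i = j).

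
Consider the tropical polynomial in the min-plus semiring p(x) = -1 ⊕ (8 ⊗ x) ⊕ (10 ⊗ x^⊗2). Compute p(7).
p(7) = -1

A tropical monomial a ⊗ x^⊗i evaluates to a + i · x. Evaluating each term at x = 7:
  Term 0 contributes -1 + 0 · 7 = -1
  Term 1 contributes 8 + 1 · 7 = 15
  Term 2 contributes 10 + 2 · 7 = 24
p(7) = ⊕ of these = min[-1, 15, 24] = -1.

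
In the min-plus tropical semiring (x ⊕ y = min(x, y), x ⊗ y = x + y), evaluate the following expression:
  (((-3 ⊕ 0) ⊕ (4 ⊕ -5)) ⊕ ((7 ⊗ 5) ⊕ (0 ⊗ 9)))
(((-3 ⊕ 0) ⊕ (4 ⊕ -5)) ⊕ ((7 ⊗ 5) ⊕ (0 ⊗ 9))) = -5

Expand innermost to outermost. Recall ⊕ takes the minimum of its arguments and ⊗ takes their sum. Working out the expression (((-3 ⊕ 0) ⊕ (4 ⊕ -5)) ⊕ ((7 ⊗ 5) ⊕ (0 ⊗ 9))) gives -5.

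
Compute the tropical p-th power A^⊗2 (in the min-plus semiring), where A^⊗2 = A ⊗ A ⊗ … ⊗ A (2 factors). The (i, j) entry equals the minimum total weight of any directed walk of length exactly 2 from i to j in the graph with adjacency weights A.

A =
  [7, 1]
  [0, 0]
A^⊗2 =
  [1, 1]
  [0, 0]

Each entry (A^⊗2)_ij equals the minimum over all length-2 walks i = v_0 → v_1 → … → v_2 = j of Σ_t A[v_t][v_{t+1}]. For example, for (i, j) = (0, 1) we minimise over 2 possible intermediate vertex sequences; the minimum is 1, attained along the walk 0 → 1 → 1.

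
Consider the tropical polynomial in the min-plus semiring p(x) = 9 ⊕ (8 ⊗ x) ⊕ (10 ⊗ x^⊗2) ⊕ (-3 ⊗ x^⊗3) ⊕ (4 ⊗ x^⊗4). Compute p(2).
p(2) = 3

A tropical monomial a ⊗ x^⊗i evaluates to a + i · x. Evaluating each term at x = 2:
  Term 0 contributes 9 + 0 · 2 = 9
  Term 1 contributes 8 + 1 · 2 = 10
  Term 2 contributes 10 + 2 · 2 = 14
  Term 3 contributes -3 + 3 · 2 = 3
  Term 4 contributes 4 + 4 · 2 = 12
p(2) = ⊕ of these = min[9, 10, 14, 3, 12] = 3.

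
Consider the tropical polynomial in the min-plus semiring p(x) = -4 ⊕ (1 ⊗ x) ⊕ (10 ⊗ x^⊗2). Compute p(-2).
p(-2) = -4

A tropical monomial a ⊗ x^⊗i evaluates to a + i · x. Evaluating each term at x = -2:
  Term 0 contributes -4 + 0 · -2 = -4
  Term 1 contributes 1 + 1 · -2 = -1
  Term 2 contributes 10 + 2 · -2 = 6
p(-2) = ⊕ of these = min[-4, -1, 6] = -4.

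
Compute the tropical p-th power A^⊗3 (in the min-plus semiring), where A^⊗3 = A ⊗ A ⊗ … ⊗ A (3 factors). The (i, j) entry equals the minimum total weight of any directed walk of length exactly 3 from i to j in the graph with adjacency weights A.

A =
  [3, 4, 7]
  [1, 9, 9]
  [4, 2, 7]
A^⊗3 =
  [8, 9, 12]
  [6, 8, 11]
  [6, 7, 10]

Each entry (A^⊗3)_ij equals the minimum over all length-3 walks i = v_0 → v_1 → … → v_3 = j of Σ_t A[v_t][v_{t+1}]. For example, for (i, j) = (0, 2) we minimise over 9 possible intermediate vertex sequences; the minimum is 12, attained along the walk 0 → 1 → 0 → 2.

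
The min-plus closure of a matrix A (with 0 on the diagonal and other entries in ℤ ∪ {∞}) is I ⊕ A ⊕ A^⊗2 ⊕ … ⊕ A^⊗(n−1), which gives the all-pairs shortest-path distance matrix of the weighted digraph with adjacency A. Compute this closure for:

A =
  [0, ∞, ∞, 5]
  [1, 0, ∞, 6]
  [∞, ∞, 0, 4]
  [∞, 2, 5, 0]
Closure =
  [0, 7, 10, 5]
  [1, 0, 11, 6]
  [7, 6, 0, 4]
  [3, 2, 5, 0]

This is the Floyd-Warshall all-pairs shortest-path computation. For each intermediate vertex k = 0, 1, …, 3, update dist[i][j] ← min(dist[i][j], dist[i][k] + dist[k][j]). The final matrix gives, for each (i, j), the minimum total weight of any directed path from i to j (possibly empty when i = j).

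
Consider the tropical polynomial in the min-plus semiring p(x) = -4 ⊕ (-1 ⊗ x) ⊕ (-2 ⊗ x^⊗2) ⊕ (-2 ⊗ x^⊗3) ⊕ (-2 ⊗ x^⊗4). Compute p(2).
p(2) = -4

A tropical monomial a ⊗ x^⊗i evaluates to a + i · x. Evaluating each term at x = 2:
  Term 0 contributes -4 + 0 · 2 = -4
  Term 1 contributes -1 + 1 · 2 = 1
  Term 2 contributes -2 + 2 · 2 = 2
  Term 3 contributes -2 + 3 · 2 = 4
  Term 4 contributes -2 + 4 · 2 = 6
p(2) = ⊕ of these = min[-4, 1, 2, 4, 6] = -4.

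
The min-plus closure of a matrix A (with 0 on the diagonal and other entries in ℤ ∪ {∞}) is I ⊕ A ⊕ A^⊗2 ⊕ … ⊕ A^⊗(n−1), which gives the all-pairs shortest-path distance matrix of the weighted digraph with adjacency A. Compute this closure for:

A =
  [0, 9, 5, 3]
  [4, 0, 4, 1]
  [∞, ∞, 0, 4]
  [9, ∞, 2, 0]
Closure =
  [0, 9, 5, 3]
  [4, 0, 3, 1]
  [13, 22, 0, 4]
  [9, 18, 2, 0]

This is the Floyd-Warshall all-pairs shortest-path computation. For each intermediate vertex k = 0, 1, …, 3, update dist[i][j] ← min(dist[i][j], dist[i][k] + dist[k][j]). The final matrix gives, for each (i, j), the minimum total weight of any directed path from i to j (possibly empty when i = j).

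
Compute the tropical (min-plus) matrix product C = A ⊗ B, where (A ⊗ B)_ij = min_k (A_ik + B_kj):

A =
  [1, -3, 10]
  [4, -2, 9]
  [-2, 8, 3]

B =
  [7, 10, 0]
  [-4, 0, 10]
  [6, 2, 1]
A ⊗ B =
  [-7, -3, 1]
  [-6, -2, 4]
  [4, 5, -2]

Apply the min-plus product entry-by-entry:
  C[0][0] = min over k of (A[0][0] + B[0][0] = 1 + 7 = 8, A[0][1] + B[1][0] = -3 + -4 = -7, A[0][2] + B[2][0] = 10 + 6 = 16) = -7 (attained at k = 1)
  C[0][1] = min over k of (A[0][0] + B[0][1] = 1 + 10 = 11, A[0][1] + B[1][1] = -3 + 0 = -3, A[0][2] + B[2][1] = 10 + 2 = 12) = -3 (attained at k = 1)
  C[0][2] = min over k of (A[0][0] + B[0][2] = 1 + 0 = 1, A[0][1] + B[1][2] = -3 + 10 = 7, A[0][2] + B[2][2] = 10 + 1 = 11) = 1 (attained at k = 0)
  C[1][0] = min over k of (A[1][0] + B[0][0] = 4 + 7 = 11, A[1][1] + B[1][0] = -2 + -4 = -6, A[1][2] + B[2][0] = 9 + 6 = 15) = -6 (attained at k = 1)
  C[1][1] = min over k of (A[1][0] + B[0][1] = 4 + 10 = 14, A[1][1] + B[1][1] = -2 + 0 = -2, A[1][2] + B[2][1] = 9 + 2 = 11) = -2 (attained at k = 1)
  C[1][2] = min over k of (A[1][0] + B[0][2] = 4 + 0 = 4, A[1][1] + B[1][2] = -2 + 10 = 8, A[1][2] + B[2][2] = 9 + 1 = 10) = 4 (attained at k = 0)
  C[2][0] = min over k of (A[2][0] + B[0][0] = -2 + 7 = 5, A[2][1] + B[1][0] = 8 + -4 = 4, A[2][2] + B[2][0] = 3 + 6 = 9) = 4 (attained at k = 1)
  C[2][1] = min over k of (A[2][0] + B[0][1] = -2 + 10 = 8, A[2][1] + B[1][1] = 8 + 0 = 8, A[2][2] + B[2][1] = 3 + 2 = 5) = 5 (attained at k = 2)
  C[2][2] = min over k of (A[2][0] + B[0][2] = -2 + 0 = -2, A[2][1] + B[1][2] = 8 + 10 = 18, A[2][2] + B[2][2] = 3 + 1 = 4) = -2 (attained at k = 0)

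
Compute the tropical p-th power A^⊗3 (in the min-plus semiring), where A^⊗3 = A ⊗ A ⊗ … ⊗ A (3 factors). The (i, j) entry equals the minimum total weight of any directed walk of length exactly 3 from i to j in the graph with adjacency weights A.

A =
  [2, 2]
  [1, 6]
A^⊗3 =
  [5, 5]
  [4, 5]

Each entry (A^⊗3)_ij equals the minimum over all length-3 walks i = v_0 → v_1 → … → v_3 = j of Σ_t A[v_t][v_{t+1}]. For example, for (i, j) = (0, 1) we minimise over 4 possible intermediate vertex sequences; the minimum is 5, attained along the walk 0 → 1 → 0 → 1.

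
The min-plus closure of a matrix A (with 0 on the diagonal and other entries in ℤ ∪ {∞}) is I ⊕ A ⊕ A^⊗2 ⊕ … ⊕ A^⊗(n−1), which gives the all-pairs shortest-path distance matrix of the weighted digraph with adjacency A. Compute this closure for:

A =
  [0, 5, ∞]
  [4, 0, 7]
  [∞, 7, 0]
Closure =
  [0, 5, 12]
  [4, 0, 7]
  [11, 7, 0]

This is the Floyd-Warshall all-pairs shortest-path computation. For each intermediate vertex k = 0, 1, …, 2, update dist[i][j] ← min(dist[i][j], dist[i][k] + dist[k][j]). The final matrix gives, for each (i, j), the minimum total weight of any directed path from i to j (possibly empty when i = j).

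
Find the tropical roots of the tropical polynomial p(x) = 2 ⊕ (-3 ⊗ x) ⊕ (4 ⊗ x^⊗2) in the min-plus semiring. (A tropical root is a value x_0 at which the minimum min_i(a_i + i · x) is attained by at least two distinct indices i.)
Roots: {-7, 5}

Each tropical root is a break point of the lower envelope of the lines y = a_i + i · x (there are 3 lines, with slopes 0, 1, ..., 2). Only the lines that attain the minimum somewhere contribute to roots; other lines are dominated. Here the surviving (envelope) indices are i = 2, i = 1, i = 0.
Intersections between consecutive envelope lines give the roots: for adjacent envelope indices i < j the intersection is x = (a_i − a_j) / (j − i). Reading off the sorted break points: {-7, 5}.
Verification: at each break x_0, at least two indices attain the minimum of min_i(a_i + i · x_0).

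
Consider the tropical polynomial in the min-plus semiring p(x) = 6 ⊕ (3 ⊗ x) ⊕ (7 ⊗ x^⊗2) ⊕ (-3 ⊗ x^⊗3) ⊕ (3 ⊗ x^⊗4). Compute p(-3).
p(-3) = -12

A tropical monomial a ⊗ x^⊗i evaluates to a + i · x. Evaluating each term at x = -3:
  Term 0 contributes 6 + 0 · -3 = 6
  Term 1 contributes 3 + 1 · -3 = 0
  Term 2 contributes 7 + 2 · -3 = 1
  Term 3 contributes -3 + 3 · -3 = -12
  Term 4 contributes 3 + 4 · -3 = -9
p(-3) = ⊕ of these = min[6, 0, 1, -12, -9] = -12.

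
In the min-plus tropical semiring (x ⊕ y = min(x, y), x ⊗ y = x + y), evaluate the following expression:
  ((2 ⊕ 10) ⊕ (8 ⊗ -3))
((2 ⊕ 10) ⊕ (8 ⊗ -3)) = 2

Expand innermost to outermost. Recall ⊕ takes the minimum of its arguments and ⊗ takes their sum. Working out the expression ((2 ⊕ 10) ⊕ (8 ⊗ -3)) gives 2.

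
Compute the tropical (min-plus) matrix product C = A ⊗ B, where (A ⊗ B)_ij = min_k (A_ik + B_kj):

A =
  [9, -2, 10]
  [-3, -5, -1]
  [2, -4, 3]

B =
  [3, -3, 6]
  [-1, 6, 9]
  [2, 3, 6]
A ⊗ B =
  [-3, 4, 7]
  [-6, -6, 3]
  [-5, -1, 5]

Apply the min-plus product entry-by-entry:
  C[0][0] = min over k of (A[0][0] + B[0][0] = 9 + 3 = 12, A[0][1] + B[1][0] = -2 + -1 = -3, A[0][2] + B[2][0] = 10 + 2 = 12) = -3 (attained at k = 1)
  C[0][1] = min over k of (A[0][0] + B[0][1] = 9 + -3 = 6, A[0][1] + B[1][1] = -2 + 6 = 4, A[0][2] + B[2][1] = 10 + 3 = 13) = 4 (attained at k = 1)
  C[0][2] = min over k of (A[0][0] + B[0][2] = 9 + 6 = 15, A[0][1] + B[1][2] = -2 + 9 = 7, A[0][2] + B[2][2] = 10 + 6 = 16) = 7 (attained at k = 1)
  C[1][0] = min over k of (A[1][0] + B[0][0] = -3 + 3 = 0, A[1][1] + B[1][0] = -5 + -1 = -6, A[1][2] + B[2][0] = -1 + 2 = 1) = -6 (attained at k = 1)
  C[1][1] = min over k of (A[1][0] + B[0][1] = -3 + -3 = -6, A[1][1] + B[1][1] = -5 + 6 = 1, A[1][2] + B[2][1] = -1 + 3 = 2) = -6 (attained at k = 0)
  C[1][2] = min over k of (A[1][0] + B[0][2] = -3 + 6 = 3, A[1][1] + B[1][2] = -5 + 9 = 4, A[1][2] + B[2][2] = -1 + 6 = 5) = 3 (attained at k = 0)
  C[2][0] = min over k of (A[2][0] + B[0][0] = 2 + 3 = 5, A[2][1] + B[1][0] = -4 + -1 = -5, A[2][2] + B[2][0] = 3 + 2 = 5) = -5 (attained at k = 1)
  C[2][1] = min over k of (A[2][0] + B[0][1] = 2 + -3 = -1, A[2][1] + B[1][1] = -4 + 6 = 2, A[2][2] + B[2][1] = 3 + 3 = 6) = -1 (attained at k = 0)
  C[2][2] = min over k of (A[2][0] + B[0][2] = 2 + 6 = 8, A[2][1] + B[1][2] = -4 + 9 = 5, A[2][2] + B[2][2] = 3 + 6 = 9) = 5 (attained at k = 1)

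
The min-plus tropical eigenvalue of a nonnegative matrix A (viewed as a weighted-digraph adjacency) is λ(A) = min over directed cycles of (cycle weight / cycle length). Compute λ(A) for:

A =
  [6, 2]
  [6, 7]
λ(A) = 4

Enumerate directed cycles and compute their means (weight / length). Sample:
  cycle 0 → 0: weight = 6, length = 1, mean = 6/1 ≈ 6.000
  cycle 1 → 1: weight = 7, length = 1, mean = 7/1 ≈ 7.000
  cycle 0 → 1 → 0: weight = 8, length = 2, mean = 8/2 ≈ 4.000
  cycle 1 → 0 → 1: weight = 8, length = 2, mean = 8/2 ≈ 4.000
Minimum mean = 4.000, attained e.g. along the cycle 0 → 1 → 0 with weight 8 and length 2. So λ(A) = 8/2 = 4.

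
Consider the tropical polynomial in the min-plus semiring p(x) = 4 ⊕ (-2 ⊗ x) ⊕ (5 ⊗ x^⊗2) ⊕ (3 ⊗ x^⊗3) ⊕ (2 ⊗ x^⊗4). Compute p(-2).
p(-2) = -6

A tropical monomial a ⊗ x^⊗i evaluates to a + i · x. Evaluating each term at x = -2:
  Term 0 contributes 4 + 0 · -2 = 4
  Term 1 contributes -2 + 1 · -2 = -4
  Term 2 contributes 5 + 2 · -2 = 1
  Term 3 contributes 3 + 3 · -2 = -3
  Term 4 contributes 2 + 4 · -2 = -6
p(-2) = ⊕ of these = min[4, -4, 1, -3, -6] = -6.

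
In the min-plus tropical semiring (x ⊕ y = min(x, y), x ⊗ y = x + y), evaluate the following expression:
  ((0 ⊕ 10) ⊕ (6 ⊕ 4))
((0 ⊕ 10) ⊕ (6 ⊕ 4)) = 0

Expand innermost to outermost. Recall ⊕ takes the minimum of its arguments and ⊗ takes their sum. Working out the expression ((0 ⊕ 10) ⊕ (6 ⊕ 4)) gives 0.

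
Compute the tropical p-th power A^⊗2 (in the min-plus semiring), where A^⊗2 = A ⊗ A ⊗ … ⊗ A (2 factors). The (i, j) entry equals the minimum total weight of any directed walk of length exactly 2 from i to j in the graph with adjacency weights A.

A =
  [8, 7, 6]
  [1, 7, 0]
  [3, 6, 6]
A^⊗2 =
  [8, 12, 7]
  [3, 6, 6]
  [7, 10, 6]

Each entry (A^⊗2)_ij equals the minimum over all length-2 walks i = v_0 → v_1 → … → v_2 = j of Σ_t A[v_t][v_{t+1}]. For example, for (i, j) = (0, 2) we minimise over 3 possible intermediate vertex sequences; the minimum is 7, attained along the walk 0 → 1 → 2.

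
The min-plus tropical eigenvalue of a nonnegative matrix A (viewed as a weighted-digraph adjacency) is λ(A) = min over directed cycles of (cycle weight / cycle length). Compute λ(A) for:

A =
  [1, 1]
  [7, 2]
λ(A) = 1

Enumerate directed cycles and compute their means (weight / length). Sample:
  cycle 0 → 0: weight = 1, length = 1, mean = 1/1 ≈ 1.000
  cycle 1 → 1: weight = 2, length = 1, mean = 2/1 ≈ 2.000
  cycle 0 → 1 → 0: weight = 8, length = 2, mean = 8/2 ≈ 4.000
  cycle 1 → 0 → 1: weight = 8, length = 2, mean = 8/2 ≈ 4.000
Minimum mean = 1.000, attained e.g. along the cycle 0 → 0 with weight 1 and length 1. So λ(A) = 1/1 = 1.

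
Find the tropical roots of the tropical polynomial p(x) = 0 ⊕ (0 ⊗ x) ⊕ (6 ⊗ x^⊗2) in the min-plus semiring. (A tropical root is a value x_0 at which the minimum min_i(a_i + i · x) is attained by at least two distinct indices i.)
Roots: {-6, 0}

Each tropical root is a break point of the lower envelope of the lines y = a_i + i · x (there are 3 lines, with slopes 0, 1, ..., 2). Only the lines that attain the minimum somewhere contribute to roots; other lines are dominated. Here the surviving (envelope) indices are i = 2, i = 1, i = 0.
Intersections between consecutive envelope lines give the roots: for adjacent envelope indices i < j the intersection is x = (a_i − a_j) / (j − i). Reading off the sorted break points: {-6, 0}.
Verification: at each break x_0, at least two indices attain the minimum of min_i(a_i + i · x_0).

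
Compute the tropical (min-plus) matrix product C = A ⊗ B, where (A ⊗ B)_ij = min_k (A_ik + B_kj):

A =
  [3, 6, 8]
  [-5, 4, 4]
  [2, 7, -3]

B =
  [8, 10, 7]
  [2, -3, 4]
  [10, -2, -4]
A ⊗ B =
  [8, 3, 4]
  [3, 1, 0]
  [7, -5, -7]

Apply the min-plus product entry-by-entry:
  C[0][0] = min over k of (A[0][0] + B[0][0] = 3 + 8 = 11, A[0][1] + B[1][0] = 6 + 2 = 8, A[0][2] + B[2][0] = 8 + 10 = 18) = 8 (attained at k = 1)
  C[0][1] = min over k of (A[0][0] + B[0][1] = 3 + 10 = 13, A[0][1] + B[1][1] = 6 + -3 = 3, A[0][2] + B[2][1] = 8 + -2 = 6) = 3 (attained at k = 1)
  C[0][2] = min over k of (A[0][0] + B[0][2] = 3 + 7 = 10, A[0][1] + B[1][2] = 6 + 4 = 10, A[0][2] + B[2][2] = 8 + -4 = 4) = 4 (attained at k = 2)
  C[1][0] = min over k of (A[1][0] + B[0][0] = -5 + 8 = 3, A[1][1] + B[1][0] = 4 + 2 = 6, A[1][2] + B[2][0] = 4 + 10 = 14) = 3 (attained at k = 0)
  C[1][1] = min over k of (A[1][0] + B[0][1] = -5 + 10 = 5, A[1][1] + B[1][1] = 4 + -3 = 1, A[1][2] + B[2][1] = 4 + -2 = 2) = 1 (attained at k = 1)
  C[1][2] = min over k of (A[1][0] + B[0][2] = -5 + 7 = 2, A[1][1] + B[1][2] = 4 + 4 = 8, A[1][2] + B[2][2] = 4 + -4 = 0) = 0 (attained at k = 2)
  C[2][0] = min over k of (A[2][0] + B[0][0] = 2 + 8 = 10, A[2][1] + B[1][0] = 7 + 2 = 9, A[2][2] + B[2][0] = -3 + 10 = 7) = 7 (attained at k = 2)
  C[2][1] = min over k of (A[2][0] + B[0][1] = 2 + 10 = 12, A[2][1] + B[1][1] = 7 + -3 = 4, A[2][2] + B[2][1] = -3 + -2 = -5) = -5 (attained at k = 2)
  C[2][2] = min over k of (A[2][0] + B[0][2] = 2 + 7 = 9, A[2][1] + B[1][2] = 7 + 4 = 11, A[2][2] + B[2][2] = -3 + -4 = -7) = -7 (attained at k = 2)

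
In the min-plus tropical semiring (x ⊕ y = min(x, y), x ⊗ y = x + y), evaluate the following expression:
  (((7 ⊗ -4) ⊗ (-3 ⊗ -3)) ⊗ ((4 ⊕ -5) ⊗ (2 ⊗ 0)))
(((7 ⊗ -4) ⊗ (-3 ⊗ -3)) ⊗ ((4 ⊕ -5) ⊗ (2 ⊗ 0))) = -6

Expand innermost to outermost. Recall ⊕ takes the minimum of its arguments and ⊗ takes their sum. Working out the expression (((7 ⊗ -4) ⊗ (-3 ⊗ -3)) ⊗ ((4 ⊕ -5) ⊗ (2 ⊗ 0))) gives -6.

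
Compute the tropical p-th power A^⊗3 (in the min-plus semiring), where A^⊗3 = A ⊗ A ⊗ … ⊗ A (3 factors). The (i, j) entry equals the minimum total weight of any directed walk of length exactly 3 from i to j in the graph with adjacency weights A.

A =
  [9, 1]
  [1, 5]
A^⊗3 =
  [7, 3]
  [3, 7]

Each entry (A^⊗3)_ij equals the minimum over all length-3 walks i = v_0 → v_1 → … → v_3 = j of Σ_t A[v_t][v_{t+1}]. For example, for (i, j) = (0, 1) we minimise over 4 possible intermediate vertex sequences; the minimum is 3, attained along the walk 0 → 1 → 0 → 1.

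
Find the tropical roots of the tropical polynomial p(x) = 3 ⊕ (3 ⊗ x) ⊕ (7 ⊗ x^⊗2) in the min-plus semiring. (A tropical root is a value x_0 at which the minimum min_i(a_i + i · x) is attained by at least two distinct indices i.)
Roots: {-4, 0}

Each tropical root is a break point of the lower envelope of the lines y = a_i + i · x (there are 3 lines, with slopes 0, 1, ..., 2). Only the lines that attain the minimum somewhere contribute to roots; other lines are dominated. Here the surviving (envelope) indices are i = 2, i = 1, i = 0.
Intersections between consecutive envelope lines give the roots: for adjacent envelope indices i < j the intersection is x = (a_i − a_j) / (j − i). Reading off the sorted break points: {-4, 0}.
Verification: at each break x_0, at least two indices attain the minimum of min_i(a_i + i · x_0).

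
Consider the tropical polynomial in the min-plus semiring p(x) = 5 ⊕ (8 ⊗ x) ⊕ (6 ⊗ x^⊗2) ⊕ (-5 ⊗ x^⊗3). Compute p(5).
p(5) = 5

A tropical monomial a ⊗ x^⊗i evaluates to a + i · x. Evaluating each term at x = 5:
  Term 0 contributes 5 + 0 · 5 = 5
  Term 1 contributes 8 + 1 · 5 = 13
  Term 2 contributes 6 + 2 · 5 = 16
  Term 3 contributes -5 + 3 · 5 = 10
p(5) = ⊕ of these = min[5, 13, 16, 10] = 5.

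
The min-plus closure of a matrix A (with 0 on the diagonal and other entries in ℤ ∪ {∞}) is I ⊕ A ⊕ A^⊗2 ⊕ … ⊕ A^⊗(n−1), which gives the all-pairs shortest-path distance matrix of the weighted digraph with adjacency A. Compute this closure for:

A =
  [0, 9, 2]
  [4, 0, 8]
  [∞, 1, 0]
Closure =
  [0, 3, 2]
  [4, 0, 6]
  [5, 1, 0]

This is the Floyd-Warshall all-pairs shortest-path computation. For each intermediate vertex k = 0, 1, …, 2, update dist[i][j] ← min(dist[i][j], dist[i][k] + dist[k][j]). The final matrix gives, for each (i, j), the minimum total weight of any directed path from i to j (possibly empty when i = j).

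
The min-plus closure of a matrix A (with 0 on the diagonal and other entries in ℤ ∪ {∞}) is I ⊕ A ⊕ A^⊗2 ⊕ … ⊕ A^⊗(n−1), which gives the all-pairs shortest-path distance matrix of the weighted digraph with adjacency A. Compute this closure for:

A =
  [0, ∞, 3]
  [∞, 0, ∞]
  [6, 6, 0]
Closure =
  [0, 9, 3]
  [∞, 0, ∞]
  [6, 6, 0]

This is the Floyd-Warshall all-pairs shortest-path computation. For each intermediate vertex k = 0, 1, …, 2, update dist[i][j] ← min(dist[i][j], dist[i][k] + dist[k][j]). The final matrix gives, for each (i, j), the minimum total weight of any directed path from i to j (possibly empty when i = j).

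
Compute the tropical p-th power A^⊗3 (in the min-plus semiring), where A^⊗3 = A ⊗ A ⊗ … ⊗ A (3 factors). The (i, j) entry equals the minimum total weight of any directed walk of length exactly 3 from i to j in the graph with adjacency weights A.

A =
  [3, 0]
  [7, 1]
A^⊗3 =
  [8, 2]
  [9, 3]

Each entry (A^⊗3)_ij equals the minimum over all length-3 walks i = v_0 → v_1 → … → v_3 = j of Σ_t A[v_t][v_{t+1}]. For example, for (i, j) = (0, 1) we minimise over 4 possible intermediate vertex sequences; the minimum is 2, attained along the walk 0 → 1 → 1 → 1.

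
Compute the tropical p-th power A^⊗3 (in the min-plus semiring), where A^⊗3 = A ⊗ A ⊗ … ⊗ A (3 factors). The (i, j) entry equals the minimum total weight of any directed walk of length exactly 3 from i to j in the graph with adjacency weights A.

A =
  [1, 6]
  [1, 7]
A^⊗3 =
  [3, 8]
  [3, 8]

Each entry (A^⊗3)_ij equals the minimum over all length-3 walks i = v_0 → v_1 → … → v_3 = j of Σ_t A[v_t][v_{t+1}]. For example, for (i, j) = (0, 1) we minimise over 4 possible intermediate vertex sequences; the minimum is 8, attained along the walk 0 → 0 → 0 → 1.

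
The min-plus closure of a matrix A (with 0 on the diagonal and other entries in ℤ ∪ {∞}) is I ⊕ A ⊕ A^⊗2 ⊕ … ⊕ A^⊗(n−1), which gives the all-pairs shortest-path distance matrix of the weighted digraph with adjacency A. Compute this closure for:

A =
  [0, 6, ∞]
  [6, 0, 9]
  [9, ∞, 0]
Closure =
  [0, 6, 15]
  [6, 0, 9]
  [9, 15, 0]

This is the Floyd-Warshall all-pairs shortest-path computation. For each intermediate vertex k = 0, 1, …, 2, update dist[i][j] ← min(dist[i][j], dist[i][k] + dist[k][j]). The final matrix gives, for each (i, j), the minimum total weight of any directed path from i to j (possibly empty when i = j).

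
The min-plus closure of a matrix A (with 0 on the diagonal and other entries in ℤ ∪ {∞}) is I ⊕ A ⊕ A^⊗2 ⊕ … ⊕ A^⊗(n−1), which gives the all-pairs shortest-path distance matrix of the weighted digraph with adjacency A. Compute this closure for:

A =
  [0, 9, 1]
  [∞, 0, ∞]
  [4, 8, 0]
Closure =
  [0, 9, 1]
  [∞, 0, ∞]
  [4, 8, 0]

This is the Floyd-Warshall all-pairs shortest-path computation. For each intermediate vertex k = 0, 1, …, 2, update dist[i][j] ← min(dist[i][j], dist[i][k] + dist[k][j]). The final matrix gives, for each (i, j), the minimum total weight of any directed path from i to j (possibly empty when i = j).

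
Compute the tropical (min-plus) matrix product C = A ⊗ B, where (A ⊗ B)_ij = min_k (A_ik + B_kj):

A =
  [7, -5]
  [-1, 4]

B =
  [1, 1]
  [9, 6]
A ⊗ B =
  [4, 1]
  [0, 0]

Apply the min-plus product entry-by-entry:
  C[0][0] = min over k of (A[0][0] + B[0][0] = 7 + 1 = 8, A[0][1] + B[1][0] = -5 + 9 = 4) = 4 (attained at k = 1)
  C[0][1] = min over k of (A[0][0] + B[0][1] = 7 + 1 = 8, A[0][1] + B[1][1] = -5 + 6 = 1) = 1 (attained at k = 1)
  C[1][0] = min over k of (A[1][0] + B[0][0] = -1 + 1 = 0, A[1][1] + B[1][0] = 4 + 9 = 13) = 0 (attained at k = 0)
  C[1][1] = min over k of (A[1][0] + B[0][1] = -1 + 1 = 0, A[1][1] + B[1][1] = 4 + 6 = 10) = 0 (attained at k = 0)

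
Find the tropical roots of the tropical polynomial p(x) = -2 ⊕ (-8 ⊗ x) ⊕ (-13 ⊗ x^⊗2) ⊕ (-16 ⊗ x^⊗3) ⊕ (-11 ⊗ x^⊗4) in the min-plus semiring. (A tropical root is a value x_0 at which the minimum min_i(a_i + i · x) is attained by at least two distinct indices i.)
Roots: {-5, 3, 5, 6}

Each tropical root is a break point of the lower envelope of the lines y = a_i + i · x (there are 5 lines, with slopes 0, 1, ..., 4). Only the lines that attain the minimum somewhere contribute to roots; other lines are dominated. Here the surviving (envelope) indices are i = 4, i = 3, i = 2, i = 1, i = 0.
Intersections between consecutive envelope lines give the roots: for adjacent envelope indices i < j the intersection is x = (a_i − a_j) / (j − i). Reading off the sorted break points: {-5, 3, 5, 6}.
Verification: at each break x_0, at least two indices attain the minimum of min_i(a_i + i · x_0).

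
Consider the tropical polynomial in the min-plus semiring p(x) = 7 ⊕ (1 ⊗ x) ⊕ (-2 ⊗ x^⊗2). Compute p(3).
p(3) = 4

A tropical monomial a ⊗ x^⊗i evaluates to a + i · x. Evaluating each term at x = 3:
  Term 0 contributes 7 + 0 · 3 = 7
  Term 1 contributes 1 + 1 · 3 = 4
  Term 2 contributes -2 + 2 · 3 = 4
p(3) = ⊕ of these = min[7, 4, 4] = 4.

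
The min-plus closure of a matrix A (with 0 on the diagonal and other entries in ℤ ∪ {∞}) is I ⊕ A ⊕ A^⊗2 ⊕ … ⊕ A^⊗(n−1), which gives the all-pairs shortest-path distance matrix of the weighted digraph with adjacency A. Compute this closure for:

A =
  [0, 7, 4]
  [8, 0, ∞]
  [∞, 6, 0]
Closure =
  [0, 7, 4]
  [8, 0, 12]
  [14, 6, 0]

This is the Floyd-Warshall all-pairs shortest-path computation. For each intermediate vertex k = 0, 1, …, 2, update dist[i][j] ← min(dist[i][j], dist[i][k] + dist[k][j]). The final matrix gives, for each (i, j), the minimum total weight of any directed path from i to j (possibly empty when i = j).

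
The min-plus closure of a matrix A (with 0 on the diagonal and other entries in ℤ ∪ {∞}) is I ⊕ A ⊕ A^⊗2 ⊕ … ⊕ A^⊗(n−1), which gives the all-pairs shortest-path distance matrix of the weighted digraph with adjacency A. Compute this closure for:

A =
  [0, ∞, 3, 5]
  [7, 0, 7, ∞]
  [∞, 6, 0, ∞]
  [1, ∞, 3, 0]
Closure =
  [0, 9, 3, 5]
  [7, 0, 7, 12]
  [13, 6, 0, 18]
  [1, 9, 3, 0]

This is the Floyd-Warshall all-pairs shortest-path computation. For each intermediate vertex k = 0, 1, …, 3, update dist[i][j] ← min(dist[i][j], dist[i][k] + dist[k][j]). The final matrix gives, for each (i, j), the minimum total weight of any directed path from i to j (possibly empty when i = j).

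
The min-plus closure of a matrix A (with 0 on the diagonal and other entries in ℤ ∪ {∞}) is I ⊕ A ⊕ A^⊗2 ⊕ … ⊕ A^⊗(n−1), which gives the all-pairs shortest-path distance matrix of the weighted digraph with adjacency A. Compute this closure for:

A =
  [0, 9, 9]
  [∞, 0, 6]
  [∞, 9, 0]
Closure =
  [0, 9, 9]
  [∞, 0, 6]
  [∞, 9, 0]

This is the Floyd-Warshall all-pairs shortest-path computation. For each intermediate vertex k = 0, 1, …, 2, update dist[i][j] ← min(dist[i][j], dist[i][k] + dist[k][j]). The final matrix gives, for each (i, j), the minimum total weight of any directed path from i to j (possibly empty when i = j).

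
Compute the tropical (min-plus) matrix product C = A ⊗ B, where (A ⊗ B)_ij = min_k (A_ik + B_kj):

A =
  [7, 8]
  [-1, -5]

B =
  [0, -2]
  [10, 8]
A ⊗ B =
  [7, 5]
  [-1, -3]

Apply the min-plus product entry-by-entry:
  C[0][0] = min over k of (A[0][0] + B[0][0] = 7 + 0 = 7, A[0][1] + B[1][0] = 8 + 10 = 18) = 7 (attained at k = 0)
  C[0][1] = min over k of (A[0][0] + B[0][1] = 7 + -2 = 5, A[0][1] + B[1][1] = 8 + 8 = 16) = 5 (attained at k = 0)
  C[1][0] = min over k of (A[1][0] + B[0][0] = -1 + 0 = -1, A[1][1] + B[1][0] = -5 + 10 = 5) = -1 (attained at k = 0)
  C[1][1] = min over k of (A[1][0] + B[0][1] = -1 + -2 = -3, A[1][1] + B[1][1] = -5 + 8 = 3) = -3 (attained at k = 0)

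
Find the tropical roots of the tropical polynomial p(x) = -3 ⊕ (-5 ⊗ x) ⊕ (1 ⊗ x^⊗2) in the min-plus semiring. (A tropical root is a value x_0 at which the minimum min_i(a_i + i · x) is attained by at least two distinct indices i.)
Roots: {-6, 2}

Each tropical root is a break point of the lower envelope of the lines y = a_i + i · x (there are 3 lines, with slopes 0, 1, ..., 2). Only the lines that attain the minimum somewhere contribute to roots; other lines are dominated. Here the surviving (envelope) indices are i = 2, i = 1, i = 0.
Intersections between consecutive envelope lines give the roots: for adjacent envelope indices i < j the intersection is x = (a_i − a_j) / (j − i). Reading off the sorted break points: {-6, 2}.
Verification: at each break x_0, at least two indices attain the minimum of min_i(a_i + i · x_0).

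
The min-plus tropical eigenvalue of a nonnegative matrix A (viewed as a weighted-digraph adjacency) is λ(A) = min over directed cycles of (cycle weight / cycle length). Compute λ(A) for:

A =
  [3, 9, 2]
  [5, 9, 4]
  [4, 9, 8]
λ(A) = 3

Enumerate directed cycles and compute their means (weight / length). Sample:
  cycle 0 → 0: weight = 3, length = 1, mean = 3/1 ≈ 3.000
  cycle 1 → 1: weight = 9, length = 1, mean = 9/1 ≈ 9.000
  cycle 2 → 2: weight = 8, length = 1, mean = 8/1 ≈ 8.000
  cycle 0 → 1 → 0: weight = 14, length = 2, mean = 14/2 ≈ 7.000
  cycle 0 → 2 → 0: weight = 6, length = 2, mean = 6/2 ≈ 3.000
  cycle 1 → 0 → 1: weight = 14, length = 2, mean = 14/2 ≈ 7.000
Minimum mean = 3.000, attained e.g. along the cycle 0 → 0 with weight 3 and length 1. So λ(A) = 3/1 = 3.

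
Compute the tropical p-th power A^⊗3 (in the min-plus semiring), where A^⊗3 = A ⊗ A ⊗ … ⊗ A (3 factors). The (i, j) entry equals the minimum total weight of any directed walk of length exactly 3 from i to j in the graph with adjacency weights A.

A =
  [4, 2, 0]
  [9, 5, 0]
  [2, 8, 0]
A^⊗3 =
  [2, 4, 0]
  [2, 4, 0]
  [2, 4, 0]

Each entry (A^⊗3)_ij equals the minimum over all length-3 walks i = v_0 → v_1 → … → v_3 = j of Σ_t A[v_t][v_{t+1}]. For example, for (i, j) = (0, 2) we minimise over 9 possible intermediate vertex sequences; the minimum is 0, attained along the walk 0 → 2 → 2 → 2.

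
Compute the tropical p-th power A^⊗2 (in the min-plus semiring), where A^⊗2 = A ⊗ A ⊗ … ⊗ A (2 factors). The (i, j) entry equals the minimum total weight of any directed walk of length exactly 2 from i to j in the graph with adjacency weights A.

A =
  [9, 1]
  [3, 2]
A^⊗2 =
  [4, 3]
  [5, 4]

Each entry (A^⊗2)_ij equals the minimum over all length-2 walks i = v_0 → v_1 → … → v_2 = j of Σ_t A[v_t][v_{t+1}]. For example, for (i, j) = (0, 1) we minimise over 2 possible intermediate vertex sequences; the minimum is 3, attained along the walk 0 → 1 → 1.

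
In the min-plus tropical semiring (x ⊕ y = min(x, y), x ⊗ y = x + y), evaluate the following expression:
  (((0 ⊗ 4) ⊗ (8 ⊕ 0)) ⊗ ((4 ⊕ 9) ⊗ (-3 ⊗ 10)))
(((0 ⊗ 4) ⊗ (8 ⊕ 0)) ⊗ ((4 ⊕ 9) ⊗ (-3 ⊗ 10))) = 15

Expand innermost to outermost. Recall ⊕ takes the minimum of its arguments and ⊗ takes their sum. Working out the expression (((0 ⊗ 4) ⊗ (8 ⊕ 0)) ⊗ ((4 ⊕ 9) ⊗ (-3 ⊗ 10))) gives 15.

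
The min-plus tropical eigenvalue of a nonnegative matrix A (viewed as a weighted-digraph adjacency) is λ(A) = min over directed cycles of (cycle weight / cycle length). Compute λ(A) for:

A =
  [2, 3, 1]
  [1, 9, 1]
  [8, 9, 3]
λ(A) = 2

Enumerate directed cycles and compute their means (weight / length). Sample:
  cycle 0 → 0: weight = 2, length = 1, mean = 2/1 ≈ 2.000
  cycle 1 → 1: weight = 9, length = 1, mean = 9/1 ≈ 9.000
  cycle 2 → 2: weight = 3, length = 1, mean = 3/1 ≈ 3.000
  cycle 0 → 1 → 0: weight = 4, length = 2, mean = 4/2 ≈ 2.000
  cycle 0 → 2 → 0: weight = 9, length = 2, mean = 9/2 ≈ 4.500
  cycle 1 → 0 → 1: weight = 4, length = 2, mean = 4/2 ≈ 2.000
Minimum mean = 2.000, attained e.g. along the cycle 0 → 0 with weight 2 and length 1. So λ(A) = 2/1 = 2.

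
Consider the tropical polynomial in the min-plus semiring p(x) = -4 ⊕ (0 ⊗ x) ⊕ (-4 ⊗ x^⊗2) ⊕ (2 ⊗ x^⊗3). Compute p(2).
p(2) = -4

A tropical monomial a ⊗ x^⊗i evaluates to a + i · x. Evaluating each term at x = 2:
  Term 0 contributes -4 + 0 · 2 = -4
  Term 1 contributes 0 + 1 · 2 = 2
  Term 2 contributes -4 + 2 · 2 = 0
  Term 3 contributes 2 + 3 · 2 = 8
p(2) = ⊕ of these = min[-4, 2, 0, 8] = -4.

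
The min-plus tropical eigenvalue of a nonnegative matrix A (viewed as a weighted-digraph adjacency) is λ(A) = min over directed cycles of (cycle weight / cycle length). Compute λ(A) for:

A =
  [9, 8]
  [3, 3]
λ(A) = 3

Enumerate directed cycles and compute their means (weight / length). Sample:
  cycle 0 → 0: weight = 9, length = 1, mean = 9/1 ≈ 9.000
  cycle 1 → 1: weight = 3, length = 1, mean = 3/1 ≈ 3.000
  cycle 0 → 1 → 0: weight = 11, length = 2, mean = 11/2 ≈ 5.500
  cycle 1 → 0 → 1: weight = 11, length = 2, mean = 11/2 ≈ 5.500
Minimum mean = 3.000, attained e.g. along the cycle 1 → 1 with weight 3 and length 1. So λ(A) = 3/1 = 3.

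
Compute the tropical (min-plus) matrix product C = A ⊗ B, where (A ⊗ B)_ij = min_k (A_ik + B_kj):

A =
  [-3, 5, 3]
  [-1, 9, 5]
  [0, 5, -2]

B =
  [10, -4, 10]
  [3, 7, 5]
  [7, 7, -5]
A ⊗ B =
  [7, -7, -2]
  [9, -5, 0]
  [5, -4, -7]

Apply the min-plus product entry-by-entry:
  C[0][0] = min over k of (A[0][0] + B[0][0] = -3 + 10 = 7, A[0][1] + B[1][0] = 5 + 3 = 8, A[0][2] + B[2][0] = 3 + 7 = 10) = 7 (attained at k = 0)
  C[0][1] = min over k of (A[0][0] + B[0][1] = -3 + -4 = -7, A[0][1] + B[1][1] = 5 + 7 = 12, A[0][2] + B[2][1] = 3 + 7 = 10) = -7 (attained at k = 0)
  C[0][2] = min over k of (A[0][0] + B[0][2] = -3 + 10 = 7, A[0][1] + B[1][2] = 5 + 5 = 10, A[0][2] + B[2][2] = 3 + -5 = -2) = -2 (attained at k = 2)
  C[1][0] = min over k of (A[1][0] + B[0][0] = -1 + 10 = 9, A[1][1] + B[1][0] = 9 + 3 = 12, A[1][2] + B[2][0] = 5 + 7 = 12) = 9 (attained at k = 0)
  C[1][1] = min over k of (A[1][0] + B[0][1] = -1 + -4 = -5, A[1][1] + B[1][1] = 9 + 7 = 16, A[1][2] + B[2][1] = 5 + 7 = 12) = -5 (attained at k = 0)
  C[1][2] = min over k of (A[1][0] + B[0][2] = -1 + 10 = 9, A[1][1] + B[1][2] = 9 + 5 = 14, A[1][2] + B[2][2] = 5 + -5 = 0) = 0 (attained at k = 2)
  C[2][0] = min over k of (A[2][0] + B[0][0] = 0 + 10 = 10, A[2][1] + B[1][0] = 5 + 3 = 8, A[2][2] + B[2][0] = -2 + 7 = 5) = 5 (attained at k = 2)
  C[2][1] = min over k of (A[2][0] + B[0][1] = 0 + -4 = -4, A[2][1] + B[1][1] = 5 + 7 = 12, A[2][2] + B[2][1] = -2 + 7 = 5) = -4 (attained at k = 0)
  C[2][2] = min over k of (A[2][0] + B[0][2] = 0 + 10 = 10, A[2][1] + B[1][2] = 5 + 5 = 10, A[2][2] + B[2][2] = -2 + -5 = -7) = -7 (attained at k = 2)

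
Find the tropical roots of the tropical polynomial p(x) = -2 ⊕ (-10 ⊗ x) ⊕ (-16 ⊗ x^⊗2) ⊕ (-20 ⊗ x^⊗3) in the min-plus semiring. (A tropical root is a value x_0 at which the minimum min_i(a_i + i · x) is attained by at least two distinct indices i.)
Roots: {4, 6, 8}

Each tropical root is a break point of the lower envelope of the lines y = a_i + i · x (there are 4 lines, with slopes 0, 1, ..., 3). Only the lines that attain the minimum somewhere contribute to roots; other lines are dominated. Here the surviving (envelope) indices are i = 3, i = 2, i = 1, i = 0.
Intersections between consecutive envelope lines give the roots: for adjacent envelope indices i < j the intersection is x = (a_i − a_j) / (j − i). Reading off the sorted break points: {4, 6, 8}.
Verification: at each break x_0, at least two indices attain the minimum of min_i(a_i + i · x_0).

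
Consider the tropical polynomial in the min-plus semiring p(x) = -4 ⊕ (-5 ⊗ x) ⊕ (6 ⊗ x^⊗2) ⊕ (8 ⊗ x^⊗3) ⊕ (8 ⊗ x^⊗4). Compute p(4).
p(4) = -4

A tropical monomial a ⊗ x^⊗i evaluates to a + i · x. Evaluating each term at x = 4:
  Term 0 contributes -4 + 0 · 4 = -4
  Term 1 contributes -5 + 1 · 4 = -1
  Term 2 contributes 6 + 2 · 4 = 14
  Term 3 contributes 8 + 3 · 4 = 20
  Term 4 contributes 8 + 4 · 4 = 24
p(4) = ⊕ of these = min[-4, -1, 14, 20, 24] = -4.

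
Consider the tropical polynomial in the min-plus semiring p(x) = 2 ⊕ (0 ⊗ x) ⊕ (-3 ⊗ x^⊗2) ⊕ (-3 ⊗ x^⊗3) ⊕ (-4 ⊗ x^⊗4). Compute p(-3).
p(-3) = -16

A tropical monomial a ⊗ x^⊗i evaluates to a + i · x. Evaluating each term at x = -3:
  Term 0 contributes 2 + 0 · -3 = 2
  Term 1 contributes 0 + 1 · -3 = -3
  Term 2 contributes -3 + 2 · -3 = -9
  Term 3 contributes -3 + 3 · -3 = -12
  Term 4 contributes -4 + 4 · -3 = -16
p(-3) = ⊕ of these = min[2, -3, -9, -12, -16] = -16.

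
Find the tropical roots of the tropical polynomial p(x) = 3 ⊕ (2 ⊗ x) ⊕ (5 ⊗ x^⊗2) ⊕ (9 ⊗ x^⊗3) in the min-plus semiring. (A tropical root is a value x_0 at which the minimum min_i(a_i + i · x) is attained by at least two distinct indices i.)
Roots: {-4, -3, 1}

Each tropical root is a break point of the lower envelope of the lines y = a_i + i · x (there are 4 lines, with slopes 0, 1, ..., 3). Only the lines that attain the minimum somewhere contribute to roots; other lines are dominated. Here the surviving (envelope) indices are i = 3, i = 2, i = 1, i = 0.
Intersections between consecutive envelope lines give the roots: for adjacent envelope indices i < j the intersection is x = (a_i − a_j) / (j − i). Reading off the sorted break points: {-4, -3, 1}.
Verification: at each break x_0, at least two indices attain the minimum of min_i(a_i + i · x_0).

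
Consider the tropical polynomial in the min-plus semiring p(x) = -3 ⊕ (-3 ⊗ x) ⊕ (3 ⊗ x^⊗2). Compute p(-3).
p(-3) = -6

A tropical monomial a ⊗ x^⊗i evaluates to a + i · x. Evaluating each term at x = -3:
  Term 0 contributes -3 + 0 · -3 = -3
  Term 1 contributes -3 + 1 · -3 = -6
  Term 2 contributes 3 + 2 · -3 = -3
p(-3) = ⊕ of these = min[-3, -6, -3] = -6.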